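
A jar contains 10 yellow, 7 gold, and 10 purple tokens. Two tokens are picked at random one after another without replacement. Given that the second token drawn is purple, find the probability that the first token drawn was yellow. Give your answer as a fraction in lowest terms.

P(first=yellow and the second token drawn is purple) = (10/27)·(10/26) = 50/351.
P(the second token drawn is purple) = Σ over first color = 50/351 + 35/351 + 5/39 = 10/27.
By Bayes, P(first=yellow | the second token drawn is purple) = 50/351 / 10/27 = 5/13 ≈ 0.3846.

5/13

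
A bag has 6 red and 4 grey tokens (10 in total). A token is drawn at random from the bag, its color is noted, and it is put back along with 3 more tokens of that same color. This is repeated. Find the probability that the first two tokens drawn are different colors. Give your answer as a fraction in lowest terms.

24/65

Either red then grey, or grey then red; after the first draw the total is 13.
P = (6/10)·(4/13) + (4/10)·(6/13) = 24/65 ≈ 0.3692.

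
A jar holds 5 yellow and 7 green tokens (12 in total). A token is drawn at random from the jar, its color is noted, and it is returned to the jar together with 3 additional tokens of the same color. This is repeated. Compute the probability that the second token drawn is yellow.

5/12

Condition on the first draw. If first is yellow (prob 5/12), second-yellow has prob (8)/(15); if not (prob 7/12), it has prob 5/(15).
P = (5/12)·(8/15) + (7/12)·(5/15) = 5/12 ≈ 0.4167.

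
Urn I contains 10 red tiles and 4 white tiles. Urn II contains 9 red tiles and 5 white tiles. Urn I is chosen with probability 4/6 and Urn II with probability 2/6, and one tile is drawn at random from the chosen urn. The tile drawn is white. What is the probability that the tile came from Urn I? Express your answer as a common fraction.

8/13

P(white | Urn I) = 2/7; P(white | Urn II) = 5/14.
P(white) = 2/3·2/7 + 1/3·5/14 = 13/42.
By Bayes' rule, P(Urn I | white) = 4/21 / 13/42 = 8/13 ≈ 0.6154.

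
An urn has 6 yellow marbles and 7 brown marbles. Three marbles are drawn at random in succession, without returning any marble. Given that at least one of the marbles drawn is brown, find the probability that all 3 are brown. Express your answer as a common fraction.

5/38

P(all 3 brown) = C(7,3)/C(13,3) = 35/286; P(at least one brown) = 1 − C(6,3)/C(13,3) = 133/143.
Since 'all 3 brown' ⊆ 'at least one brown', P(all 3 | at least one) = 35/286 / 133/143 = 5/38 ≈ 0.1316.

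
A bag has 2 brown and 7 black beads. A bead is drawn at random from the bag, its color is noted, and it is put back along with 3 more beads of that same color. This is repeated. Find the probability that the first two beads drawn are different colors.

Either black then brown, or brown then black; after the first draw the total is 12.
P = (7/9)·(2/12) + (2/9)·(7/12) = 7/27 ≈ 0.2593.

7/27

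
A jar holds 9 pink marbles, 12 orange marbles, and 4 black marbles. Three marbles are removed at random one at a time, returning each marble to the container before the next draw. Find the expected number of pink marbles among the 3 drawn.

27/25

By linearity of expectation, E[X] = Σ P(draw i is pink); each independent draw has P(pink) = 9/25.
E[X] = 3 · 9/25 = 27/25 ≈ 1.0800.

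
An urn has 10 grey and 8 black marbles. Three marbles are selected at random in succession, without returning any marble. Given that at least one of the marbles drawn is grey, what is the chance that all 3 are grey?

P(all 3 grey) = C(10,3)/C(18,3) = 5/34; P(at least one grey) = 1 − C(8,3)/C(18,3) = 95/102.
Since 'all 3 grey' ⊆ 'at least one grey', P(all 3 | at least one) = 5/34 / 95/102 = 3/19 ≈ 0.1579.

3/19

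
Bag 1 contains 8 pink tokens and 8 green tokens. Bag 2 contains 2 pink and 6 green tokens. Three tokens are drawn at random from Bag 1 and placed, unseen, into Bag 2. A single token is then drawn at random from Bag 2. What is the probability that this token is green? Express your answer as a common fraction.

15/22

Condition on how many of the transferred tokens are green (from Bag 1: 8 green of 16; then Bag 2 has 11 total).
  0 green: C(8,0)C(8,3)/C(16,3) = 1/10; then P = 6/11
  1 green: C(8,1)C(8,2)/C(16,3) = 2/5; then P = 7/11
  2 green: C(8,2)C(8,1)/C(16,3) = 2/5; then P = 8/11
  3 green: C(8,3)C(8,0)/C(16,3) = 1/10; then P = 9/11
P(green from Bag 2) = 15/22 ≈ 0.6818.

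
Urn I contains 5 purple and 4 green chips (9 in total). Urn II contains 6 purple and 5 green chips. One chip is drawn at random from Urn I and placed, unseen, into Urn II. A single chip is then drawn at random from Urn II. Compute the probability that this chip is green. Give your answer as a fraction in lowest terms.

Condition on how many of the transferred chips are green (from Urn I: 4 green of 9; then Urn II has 12 total).
  0 green: C(4,0)C(5,1)/C(9,1) = 5/9; then P = 5/12
  1 green: C(4,1)C(5,0)/C(9,1) = 4/9; then P = 6/12
P(green from Urn II) = 49/108 ≈ 0.4537.

49/108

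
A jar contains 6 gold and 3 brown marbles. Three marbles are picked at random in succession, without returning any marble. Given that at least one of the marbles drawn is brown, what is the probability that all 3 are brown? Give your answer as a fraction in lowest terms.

1/64

P(all 3 brown) = C(3,3)/C(9,3) = 1/84; P(at least one brown) = 1 − C(6,3)/C(9,3) = 16/21.
Since 'all 3 brown' ⊆ 'at least one brown', P(all 3 | at least one) = 1/84 / 16/21 = 1/64 ≈ 0.0156.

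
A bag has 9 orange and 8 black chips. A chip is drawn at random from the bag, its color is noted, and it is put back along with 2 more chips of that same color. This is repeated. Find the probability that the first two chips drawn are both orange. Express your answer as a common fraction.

99/323

After a orange draw the bag holds 11 orange out of 19.
P = (9/17)·(11/19) = 99/323 ≈ 0.3065.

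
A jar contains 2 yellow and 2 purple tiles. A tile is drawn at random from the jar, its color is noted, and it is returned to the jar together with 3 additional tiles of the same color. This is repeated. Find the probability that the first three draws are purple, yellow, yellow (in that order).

1/14

Track the composition after each reinforcement of +3.
P = (2/4) · (2/7) · (5/10) = 1/14 ≈ 0.0714.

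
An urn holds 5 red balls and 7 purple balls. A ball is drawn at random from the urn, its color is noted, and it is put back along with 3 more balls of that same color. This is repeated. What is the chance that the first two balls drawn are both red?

After a red draw the urn holds 8 red out of 15.
P = (5/12)·(8/15) = 2/9 ≈ 0.2222.

2/9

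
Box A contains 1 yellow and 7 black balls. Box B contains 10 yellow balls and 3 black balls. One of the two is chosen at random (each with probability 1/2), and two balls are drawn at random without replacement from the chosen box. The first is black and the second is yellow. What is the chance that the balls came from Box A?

13/33

P(E | Box A) = 1/8; P(E | Box B) = 5/26.
P(E) = 1/2·1/8 + 1/2·5/26 = 33/208.
By Bayes' rule, P(Box A | E) = 1/16 / 33/208 = 13/33 ≈ 0.3939.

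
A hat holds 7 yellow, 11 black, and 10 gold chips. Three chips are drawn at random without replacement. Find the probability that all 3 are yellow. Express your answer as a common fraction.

5/468

Unordered draws without replacement: count favorable combinations over C(28,3).
Favorable = C(7,3) · C(11,0) · C(10,0) = 35; total = C(28,3) = 3276.
P = 35/3276 = 5/468 ≈ 0.0107.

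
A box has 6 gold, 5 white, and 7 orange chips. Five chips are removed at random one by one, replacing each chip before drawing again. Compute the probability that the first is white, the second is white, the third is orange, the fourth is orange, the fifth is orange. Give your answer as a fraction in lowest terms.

Multiply the conditional probability of each draw in order, with replacement (the composition resets each draw).
P = (5/18) · (5/18) · (7/18) · (7/18) · (7/18) = 8575/1889568 ≈ 0.0045.

8575/1889568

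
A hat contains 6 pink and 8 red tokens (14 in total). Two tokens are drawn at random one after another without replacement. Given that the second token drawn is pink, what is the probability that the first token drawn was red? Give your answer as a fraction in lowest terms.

P(first=red and the second token drawn is pink) = (8/14)·(6/13) = 24/91.
P(the second token drawn is pink) = Σ over first color = 15/91 + 24/91 = 3/7.
By Bayes, P(first=red | the second token drawn is pink) = 24/91 / 3/7 = 8/13 ≈ 0.6154.

8/13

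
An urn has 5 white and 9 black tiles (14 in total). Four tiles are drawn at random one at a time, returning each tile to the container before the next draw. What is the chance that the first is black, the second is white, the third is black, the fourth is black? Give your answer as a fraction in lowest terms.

3645/38416

Multiply the conditional probability of each draw in order, with replacement (the composition resets each draw).
P = (9/14) · (5/14) · (9/14) · (9/14) = 3645/38416 ≈ 0.0949.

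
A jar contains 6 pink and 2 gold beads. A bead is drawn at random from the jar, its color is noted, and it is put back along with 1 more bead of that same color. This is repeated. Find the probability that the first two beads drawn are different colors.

1/3

Either gold then pink, or pink then gold; after the first draw the total is 9.
P = (2/8)·(6/9) + (6/8)·(2/9) = 1/3 ≈ 0.3333.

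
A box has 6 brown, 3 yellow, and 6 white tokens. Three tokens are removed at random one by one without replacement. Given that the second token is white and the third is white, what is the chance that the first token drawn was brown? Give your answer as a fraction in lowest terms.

6/13

P(first=brown and the second token is white and the third is white) = (6/15)·(6/14)·(5/13) = 6/91.
P(E) = Σ over first color = 6/91 + 3/91 + 4/91 = 1/7.
By Bayes, P(first=brown | E) = 6/91 / 1/7 = 6/13 ≈ 0.4615.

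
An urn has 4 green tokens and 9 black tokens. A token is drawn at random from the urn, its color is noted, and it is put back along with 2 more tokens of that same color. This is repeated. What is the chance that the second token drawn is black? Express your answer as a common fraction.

Condition on the first draw. If first is black (prob 9/13), second-black has prob (11)/(15); if not (prob 4/13), it has prob 9/(15).
P = (9/13)·(11/15) + (4/13)·(9/15) = 9/13 ≈ 0.6923.

9/13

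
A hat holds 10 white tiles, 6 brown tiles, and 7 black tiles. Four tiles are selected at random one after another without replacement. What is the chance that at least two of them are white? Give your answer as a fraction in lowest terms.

Sum the hypergeometric tail for j = 2,…,4 white tiles.
Favorable = C(10,2)·C(13,2) + C(10,3)·C(13,1) + C(10,4)·C(13,0) = 5280; total = C(23,4) = 8855.
P = 5280/8855 = 96/161 ≈ 0.5963.

96/161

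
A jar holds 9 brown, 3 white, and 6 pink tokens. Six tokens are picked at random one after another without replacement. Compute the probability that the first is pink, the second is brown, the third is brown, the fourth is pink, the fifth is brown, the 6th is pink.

Multiply the conditional probability of each draw in order, without replacement, so each draw removes one from its color and from the total.
P = (6/18) · (9/17) · (8/16) · (5/15) · (7/14) · (4/13) = 1/221 ≈ 0.0045.

1/221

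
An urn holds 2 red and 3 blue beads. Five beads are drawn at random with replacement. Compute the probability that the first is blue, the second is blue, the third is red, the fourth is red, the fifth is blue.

Multiply the conditional probability of each draw in order, with replacement (the composition resets each draw).
P = (3/5) · (3/5) · (2/5) · (2/5) · (3/5) = 108/3125 ≈ 0.0346.

108/3125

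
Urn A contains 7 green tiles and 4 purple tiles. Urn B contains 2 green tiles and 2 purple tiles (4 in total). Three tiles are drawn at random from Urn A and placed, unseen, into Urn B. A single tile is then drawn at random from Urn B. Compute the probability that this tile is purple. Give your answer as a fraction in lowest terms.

Condition on how many of the transferred tiles are purple (from Urn A: 4 purple of 11; then Urn B has 7 total).
  0 purple: C(4,0)C(7,3)/C(11,3) = 7/33; then P = 2/7
  1 purple: C(4,1)C(7,2)/C(11,3) = 28/55; then P = 3/7
  2 purple: C(4,2)C(7,1)/C(11,3) = 14/55; then P = 4/7
  3 purple: C(4,3)C(7,0)/C(11,3) = 4/165; then P = 5/7
P(purple from Urn B) = 34/77 ≈ 0.4416.

34/77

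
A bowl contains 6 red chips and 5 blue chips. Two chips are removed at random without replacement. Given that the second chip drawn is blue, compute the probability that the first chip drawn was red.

P(first=red and the second chip drawn is blue) = (6/11)·(5/10) = 3/11.
P(the second chip drawn is blue) = Σ over first color = 3/11 + 2/11 = 5/11.
By Bayes, P(first=red | the second chip drawn is blue) = 3/11 / 5/11 = 3/5 ≈ 0.6000.

3/5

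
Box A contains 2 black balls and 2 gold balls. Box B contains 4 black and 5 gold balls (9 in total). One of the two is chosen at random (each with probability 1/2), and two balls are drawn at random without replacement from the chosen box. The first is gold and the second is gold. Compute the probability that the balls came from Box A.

3/8

P(E | Box A) = 1/6; P(E | Box B) = 5/18.
P(E) = 1/2·1/6 + 1/2·5/18 = 2/9.
By Bayes' rule, P(Box A | E) = 1/12 / 2/9 = 3/8 ≈ 0.3750.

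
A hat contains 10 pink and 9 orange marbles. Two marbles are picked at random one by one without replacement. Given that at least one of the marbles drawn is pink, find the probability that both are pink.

1/3

P(both pink) = C(10,2)/C(19,2) = 5/19; P(at least one pink) = 1 − C(9,2)/C(19,2) = 15/19.
Since 'both pink' ⊆ 'at least one pink', P(both | at least one) = 5/19 / 15/19 = 1/3 ≈ 0.3333.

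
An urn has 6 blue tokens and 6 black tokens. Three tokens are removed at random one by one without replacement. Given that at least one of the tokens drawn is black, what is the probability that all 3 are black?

P(all 3 black) = C(6,3)/C(12,3) = 1/11; P(at least one black) = 1 − C(6,3)/C(12,3) = 10/11.
Since 'all 3 black' ⊆ 'at least one black', P(all 3 | at least one) = 1/11 / 10/11 = 1/10 ≈ 0.1000.

1/10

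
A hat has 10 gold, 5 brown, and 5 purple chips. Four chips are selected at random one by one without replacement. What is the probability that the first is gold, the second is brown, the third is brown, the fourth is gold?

Multiply the conditional probability of each draw in order, without replacement, so each draw removes one from its color and from the total.
P = (10/20) · (5/19) · (4/18) · (9/17) = 5/323 ≈ 0.0155.

5/323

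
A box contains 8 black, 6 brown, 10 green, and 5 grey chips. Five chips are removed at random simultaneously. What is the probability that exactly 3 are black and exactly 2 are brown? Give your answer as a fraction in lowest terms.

8/1131

Unordered draws without replacement: count favorable combinations over C(29,5).
Favorable = C(8,3) · C(6,2) · C(10,0) · C(5,0) = 840; total = C(29,5) = 118755.
P = 840/118755 = 8/1131 ≈ 0.0071.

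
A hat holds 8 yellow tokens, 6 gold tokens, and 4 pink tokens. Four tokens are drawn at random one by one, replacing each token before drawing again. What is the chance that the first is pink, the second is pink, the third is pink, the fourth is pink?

Multiply the conditional probability of each draw in order, with replacement (the composition resets each draw).
P = (4/18) · (4/18) · (4/18) · (4/18) = 16/6561 ≈ 0.0024.

16/6561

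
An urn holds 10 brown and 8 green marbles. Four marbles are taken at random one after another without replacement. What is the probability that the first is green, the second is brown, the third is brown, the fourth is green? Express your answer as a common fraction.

7/102

Multiply the conditional probability of each draw in order, without replacement, so each draw removes one from its color and from the total.
P = (8/18) · (10/17) · (9/16) · (7/15) = 7/102 ≈ 0.0686.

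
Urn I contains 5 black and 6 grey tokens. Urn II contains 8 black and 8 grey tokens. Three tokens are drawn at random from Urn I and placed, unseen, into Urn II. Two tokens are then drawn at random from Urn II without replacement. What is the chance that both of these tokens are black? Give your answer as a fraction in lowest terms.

434/1881

Condition on how many of the transferred tokens are black (from Urn I: 5 black of 11; then Urn II has 19 total).
  0 black: C(5,0)C(6,3)/C(11,3) = 4/33; then P = C(8,2)/C(19,2) = 28/171
  1 black: C(5,1)C(6,2)/C(11,3) = 5/11; then P = C(9,2)/C(19,2) = 4/19
  2 black: C(5,2)C(6,1)/C(11,3) = 4/11; then P = C(10,2)/C(19,2) = 5/19
  3 black: C(5,3)C(6,0)/C(11,3) = 2/33; then P = C(11,2)/C(19,2) = 55/171
P(both black) = 434/1881 ≈ 0.2307.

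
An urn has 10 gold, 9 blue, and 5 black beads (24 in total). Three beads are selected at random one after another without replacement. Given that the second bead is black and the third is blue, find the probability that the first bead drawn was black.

2/11

P(first=black and the second bead is black and the third is blue) = (5/24)·(4/23)·(9/22) = 15/1012.
P(E) = Σ over first color = 75/2024 + 15/506 + 15/1012 = 15/184.
By Bayes, P(first=black | E) = 15/1012 / 15/184 = 2/11 ≈ 0.1818.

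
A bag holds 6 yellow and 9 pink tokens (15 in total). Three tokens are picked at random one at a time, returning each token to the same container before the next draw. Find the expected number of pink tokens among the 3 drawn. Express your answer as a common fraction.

By linearity of expectation, E[X] = Σ P(draw i is pink); each independent draw has P(pink) = 9/15.
E[X] = 3 · 9/15 = 9/5 ≈ 1.8000.

9/5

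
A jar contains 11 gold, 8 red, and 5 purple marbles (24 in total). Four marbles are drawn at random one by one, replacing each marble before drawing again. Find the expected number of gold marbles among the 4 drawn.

11/6

By linearity of expectation, E[X] = Σ P(draw i is gold); each independent draw has P(gold) = 11/24.
E[X] = 4 · 11/24 = 11/6 ≈ 1.8333.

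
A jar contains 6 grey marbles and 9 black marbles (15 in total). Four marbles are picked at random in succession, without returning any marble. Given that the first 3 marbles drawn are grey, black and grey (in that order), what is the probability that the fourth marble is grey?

After removing 2 grey, 1 black, the jar has 4 grey out of 12 remaining.
P(fourth is grey | given) = 4/12 = 1/3 ≈ 0.3333.

1/3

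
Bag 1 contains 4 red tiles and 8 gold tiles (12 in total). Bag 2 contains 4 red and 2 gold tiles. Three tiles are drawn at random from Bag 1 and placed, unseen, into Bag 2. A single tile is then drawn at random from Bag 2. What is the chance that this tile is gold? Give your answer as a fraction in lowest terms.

4/9

Condition on how many of the transferred tiles are gold (from Bag 1: 8 gold of 12; then Bag 2 has 9 total).
  0 gold: C(8,0)C(4,3)/C(12,3) = 1/55; then P = 2/9
  1 gold: C(8,1)C(4,2)/C(12,3) = 12/55; then P = 3/9
  2 gold: C(8,2)C(4,1)/C(12,3) = 28/55; then P = 4/9
  3 gold: C(8,3)C(4,0)/C(12,3) = 14/55; then P = 5/9
P(gold from Bag 2) = 4/9 ≈ 0.4444.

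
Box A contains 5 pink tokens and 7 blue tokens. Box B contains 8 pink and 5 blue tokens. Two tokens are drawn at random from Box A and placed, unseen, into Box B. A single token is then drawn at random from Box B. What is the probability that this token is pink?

53/90

Condition on how many of the transferred tokens are pink (from Box A: 5 pink of 12; then Box B has 15 total).
  0 pink: C(5,0)C(7,2)/C(12,2) = 7/22; then P = 8/15
  1 pink: C(5,1)C(7,1)/C(12,2) = 35/66; then P = 9/15
  2 pink: C(5,2)C(7,0)/C(12,2) = 5/33; then P = 10/15
P(pink from Box B) = 53/90 ≈ 0.5889.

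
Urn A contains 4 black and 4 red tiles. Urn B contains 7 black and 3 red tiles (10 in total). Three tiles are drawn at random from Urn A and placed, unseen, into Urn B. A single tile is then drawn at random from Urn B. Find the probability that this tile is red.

Condition on how many of the transferred tiles are red (from Urn A: 4 red of 8; then Urn B has 13 total).
  0 red: C(4,0)C(4,3)/C(8,3) = 1/14; then P = 3/13
  1 red: C(4,1)C(4,2)/C(8,3) = 3/7; then P = 4/13
  2 red: C(4,2)C(4,1)/C(8,3) = 3/7; then P = 5/13
  3 red: C(4,3)C(4,0)/C(8,3) = 1/14; then P = 6/13
P(red from Urn B) = 9/26 ≈ 0.3462.

9/26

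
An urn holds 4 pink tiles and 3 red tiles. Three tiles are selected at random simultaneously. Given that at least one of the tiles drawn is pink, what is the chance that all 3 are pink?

P(all 3 pink) = C(4,3)/C(7,3) = 4/35; P(at least one pink) = 1 − C(3,3)/C(7,3) = 34/35.
Since 'all 3 pink' ⊆ 'at least one pink', P(all 3 | at least one) = 4/35 / 34/35 = 2/17 ≈ 0.1176.

2/17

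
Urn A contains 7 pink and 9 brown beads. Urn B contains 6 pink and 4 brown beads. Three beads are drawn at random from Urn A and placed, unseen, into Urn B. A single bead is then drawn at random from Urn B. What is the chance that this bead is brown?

Condition on how many of the transferred beads are brown (from Urn A: 9 brown of 16; then Urn B has 13 total).
  0 brown: C(9,0)C(7,3)/C(16,3) = 1/16; then P = 4/13
  1 brown: C(9,1)C(7,2)/C(16,3) = 27/80; then P = 5/13
  2 brown: C(9,2)C(7,1)/C(16,3) = 9/20; then P = 6/13
  3 brown: C(9,3)C(7,0)/C(16,3) = 3/20; then P = 7/13
P(brown from Urn B) = 7/16 ≈ 0.4375.

7/16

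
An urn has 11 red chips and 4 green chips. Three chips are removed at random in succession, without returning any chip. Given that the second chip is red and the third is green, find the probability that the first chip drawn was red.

P(first=red and the second chip is red and the third is green) = (11/15)·(10/14)·(4/13) = 44/273.
P(E) = Σ over first color = 44/273 + 22/455 = 22/105.
By Bayes, P(first=red | E) = 44/273 / 22/105 = 10/13 ≈ 0.7692.

10/13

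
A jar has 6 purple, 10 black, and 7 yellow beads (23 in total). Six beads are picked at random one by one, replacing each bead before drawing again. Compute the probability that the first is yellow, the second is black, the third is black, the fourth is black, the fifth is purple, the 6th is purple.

252000/148035889

Multiply the conditional probability of each draw in order, with replacement (the composition resets each draw).
P = (7/23) · (10/23) · (10/23) · (10/23) · (6/23) · (6/23) = 252000/148035889 ≈ 0.0017.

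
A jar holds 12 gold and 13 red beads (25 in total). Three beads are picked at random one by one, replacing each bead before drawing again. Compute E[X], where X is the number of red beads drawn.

By linearity of expectation, E[X] = Σ P(draw i is red); each independent draw has P(red) = 13/25.
E[X] = 3 · 13/25 = 39/25 ≈ 1.5600.

39/25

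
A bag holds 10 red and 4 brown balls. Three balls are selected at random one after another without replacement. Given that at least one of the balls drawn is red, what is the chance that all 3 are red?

1/3

P(all 3 red) = C(10,3)/C(14,3) = 30/91; P(at least one red) = 1 − C(4,3)/C(14,3) = 90/91.
Since 'all 3 red' ⊆ 'at least one red', P(all 3 | at least one) = 30/91 / 90/91 = 1/3 ≈ 0.3333.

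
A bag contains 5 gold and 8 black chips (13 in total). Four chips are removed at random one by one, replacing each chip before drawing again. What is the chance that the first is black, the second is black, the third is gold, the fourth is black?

Multiply the conditional probability of each draw in order, with replacement (the composition resets each draw).
P = (8/13) · (8/13) · (5/13) · (8/13) = 2560/28561 ≈ 0.0896.

2560/28561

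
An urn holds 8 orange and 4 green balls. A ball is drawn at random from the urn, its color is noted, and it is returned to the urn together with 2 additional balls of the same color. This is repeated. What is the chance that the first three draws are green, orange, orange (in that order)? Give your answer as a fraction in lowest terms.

Track the composition after each reinforcement of +2.
P = (4/12) · (8/14) · (10/16) = 5/42 ≈ 0.1190.

5/42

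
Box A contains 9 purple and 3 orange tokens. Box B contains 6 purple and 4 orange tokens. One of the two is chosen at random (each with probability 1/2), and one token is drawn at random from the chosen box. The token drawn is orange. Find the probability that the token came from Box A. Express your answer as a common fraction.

5/13

P(orange | Box A) = 1/4; P(orange | Box B) = 2/5.
P(orange) = 1/2·1/4 + 1/2·2/5 = 13/40.
By Bayes' rule, P(Box A | orange) = 1/8 / 13/40 = 5/13 ≈ 0.3846.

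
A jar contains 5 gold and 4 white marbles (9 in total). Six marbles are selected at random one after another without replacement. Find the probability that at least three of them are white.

25/42

Sum the hypergeometric tail for j = 3,…,4 white marbles.
Favorable = C(4,3)·C(5,3) + C(4,4)·C(5,2) = 50; total = C(9,6) = 84.
P = 50/84 = 25/42 ≈ 0.5952.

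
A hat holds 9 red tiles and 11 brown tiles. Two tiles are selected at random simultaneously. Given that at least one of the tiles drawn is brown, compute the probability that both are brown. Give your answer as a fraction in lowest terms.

5/14

P(both brown) = C(11,2)/C(20,2) = 11/38; P(at least one brown) = 1 − C(9,2)/C(20,2) = 77/95.
Since 'both brown' ⊆ 'at least one brown', P(both | at least one) = 11/38 / 77/95 = 5/14 ≈ 0.3571.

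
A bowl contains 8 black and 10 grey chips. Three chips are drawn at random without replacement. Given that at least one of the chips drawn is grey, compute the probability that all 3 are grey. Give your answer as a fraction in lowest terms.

3/19

P(all 3 grey) = C(10,3)/C(18,3) = 5/34; P(at least one grey) = 1 − C(8,3)/C(18,3) = 95/102.
Since 'all 3 grey' ⊆ 'at least one grey', P(all 3 | at least one) = 5/34 / 95/102 = 3/19 ≈ 0.1579.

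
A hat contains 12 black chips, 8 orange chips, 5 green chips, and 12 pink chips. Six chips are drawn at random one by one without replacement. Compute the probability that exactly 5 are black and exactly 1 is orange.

Unordered draws without replacement: count favorable combinations over C(37,6).
Favorable = C(12,5) · C(8,1) · C(5,0) · C(12,0) = 6336; total = C(37,6) = 2324784.
P = 6336/2324784 = 12/4403 ≈ 0.0027.

12/4403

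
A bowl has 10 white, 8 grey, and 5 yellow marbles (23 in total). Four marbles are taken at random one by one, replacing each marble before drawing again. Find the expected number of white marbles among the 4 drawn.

40/23

By linearity of expectation, E[X] = Σ P(draw i is white); each independent draw has P(white) = 10/23.
E[X] = 4 · 10/23 = 40/23 ≈ 1.7391.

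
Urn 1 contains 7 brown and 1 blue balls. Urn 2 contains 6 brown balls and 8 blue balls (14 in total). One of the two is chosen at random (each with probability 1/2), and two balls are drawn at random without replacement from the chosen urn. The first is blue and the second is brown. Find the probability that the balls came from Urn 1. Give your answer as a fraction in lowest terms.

P(E | Urn 1) = 1/8; P(E | Urn 2) = 24/91.
P(E) = 1/2·1/8 + 1/2·24/91 = 283/1456.
By Bayes' rule, P(Urn 1 | E) = 1/16 / 283/1456 = 91/283 ≈ 0.3216.

91/283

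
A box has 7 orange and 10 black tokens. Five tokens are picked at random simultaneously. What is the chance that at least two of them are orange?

319/442

Sum the hypergeometric tail for j = 2,…,5 orange tokens.
Favorable = C(7,2)·C(10,3) + C(7,3)·C(10,2) + C(7,4)·C(10,1) + C(7,5)·C(10,0) = 4466; total = C(17,5) = 6188.
P = 4466/6188 = 319/442 ≈ 0.7217.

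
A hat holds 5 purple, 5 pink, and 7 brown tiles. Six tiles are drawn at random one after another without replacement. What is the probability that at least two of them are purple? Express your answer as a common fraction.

1873/3094

Sum the hypergeometric tail for j = 2,…,5 purple tiles.
Favorable = C(5,2)·C(12,4) + C(5,3)·C(12,3) + C(5,4)·C(12,2) + C(5,5)·C(12,1) = 7492; total = C(17,6) = 12376.
P = 7492/12376 = 1873/3094 ≈ 0.6054.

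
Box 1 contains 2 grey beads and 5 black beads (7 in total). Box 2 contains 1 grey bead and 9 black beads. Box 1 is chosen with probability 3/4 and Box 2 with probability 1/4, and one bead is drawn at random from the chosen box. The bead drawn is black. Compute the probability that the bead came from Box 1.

50/71

P(black | Box 1) = 5/7; P(black | Box 2) = 9/10.
P(black) = 3/4·5/7 + 1/4·9/10 = 213/280.
By Bayes' rule, P(Box 1 | black) = 15/28 / 213/280 = 50/71 ≈ 0.7042.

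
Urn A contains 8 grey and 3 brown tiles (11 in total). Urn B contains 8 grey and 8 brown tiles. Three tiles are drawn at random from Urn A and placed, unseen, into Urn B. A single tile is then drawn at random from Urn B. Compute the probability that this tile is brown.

Condition on how many of the transferred tiles are brown (from Urn A: 3 brown of 11; then Urn B has 19 total).
  0 brown: C(3,0)C(8,3)/C(11,3) = 56/165; then P = 8/19
  1 brown: C(3,1)C(8,2)/C(11,3) = 28/55; then P = 9/19
  2 brown: C(3,2)C(8,1)/C(11,3) = 8/55; then P = 10/19
  3 brown: C(3,3)C(8,0)/C(11,3) = 1/165; then P = 11/19
P(brown from Urn B) = 97/209 ≈ 0.4641.

97/209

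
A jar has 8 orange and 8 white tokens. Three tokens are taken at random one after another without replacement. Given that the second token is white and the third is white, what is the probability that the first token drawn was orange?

4/7

P(first=orange and the second token is white and the third is white) = (8/16)·(8/15)·(7/14) = 2/15.
P(E) = Σ over first color = 2/15 + 1/10 = 7/30.
By Bayes, P(first=orange | E) = 2/15 / 7/30 = 4/7 ≈ 0.5714.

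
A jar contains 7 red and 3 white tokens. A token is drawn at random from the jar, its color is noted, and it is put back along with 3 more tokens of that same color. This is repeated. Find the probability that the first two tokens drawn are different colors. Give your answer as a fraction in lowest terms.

Either white then red, or red then white; after the first draw the total is 13.
P = (3/10)·(7/13) + (7/10)·(3/13) = 21/65 ≈ 0.3231.

21/65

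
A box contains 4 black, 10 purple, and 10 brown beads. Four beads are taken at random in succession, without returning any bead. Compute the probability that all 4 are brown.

Unordered draws without replacement: count favorable combinations over C(24,4).
Favorable = C(4,0) · C(10,0) · C(10,4) = 210; total = C(24,4) = 10626.
P = 210/10626 = 5/253 ≈ 0.0198.

5/253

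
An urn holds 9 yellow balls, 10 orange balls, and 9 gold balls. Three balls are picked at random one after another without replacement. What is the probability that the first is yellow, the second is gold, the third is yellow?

Multiply the conditional probability of each draw in order, without replacement, so each draw removes one from its color and from the total.
P = (9/28) · (9/27) · (8/26) = 3/91 ≈ 0.0330.

3/91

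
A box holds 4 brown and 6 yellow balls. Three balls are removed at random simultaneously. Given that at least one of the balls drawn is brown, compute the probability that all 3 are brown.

1/25

P(all 3 brown) = C(4,3)/C(10,3) = 1/30; P(at least one brown) = 1 − C(6,3)/C(10,3) = 5/6.
Since 'all 3 brown' ⊆ 'at least one brown', P(all 3 | at least one) = 1/30 / 5/6 = 1/25 ≈ 0.0400.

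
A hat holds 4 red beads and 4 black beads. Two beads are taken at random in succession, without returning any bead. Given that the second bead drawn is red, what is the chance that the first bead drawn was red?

3/7

P(first=red and the second bead drawn is red) = (4/8)·(3/7) = 3/14.
P(the second bead drawn is red) = Σ over first color = 3/14 + 2/7 = 1/2.
By Bayes, P(first=red | the second bead drawn is red) = 3/14 / 1/2 = 3/7 ≈ 0.4286.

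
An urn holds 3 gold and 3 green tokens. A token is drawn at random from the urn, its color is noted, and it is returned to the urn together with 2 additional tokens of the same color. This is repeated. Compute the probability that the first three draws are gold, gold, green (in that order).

3/32

Track the composition after each reinforcement of +2.
P = (3/6) · (5/8) · (3/10) = 3/32 ≈ 0.0938.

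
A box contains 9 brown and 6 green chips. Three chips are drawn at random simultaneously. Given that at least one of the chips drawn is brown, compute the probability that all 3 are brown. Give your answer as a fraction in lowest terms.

28/145

P(all 3 brown) = C(9,3)/C(15,3) = 12/65; P(at least one brown) = 1 − C(6,3)/C(15,3) = 87/91.
Since 'all 3 brown' ⊆ 'at least one brown', P(all 3 | at least one) = 12/65 / 87/91 = 28/145 ≈ 0.1931.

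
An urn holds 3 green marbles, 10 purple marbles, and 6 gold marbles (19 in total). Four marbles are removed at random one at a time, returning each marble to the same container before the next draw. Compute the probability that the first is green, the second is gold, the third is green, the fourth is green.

162/130321

Multiply the conditional probability of each draw in order, with replacement (the composition resets each draw).
P = (3/19) · (6/19) · (3/19) · (3/19) = 162/130321 ≈ 0.0012.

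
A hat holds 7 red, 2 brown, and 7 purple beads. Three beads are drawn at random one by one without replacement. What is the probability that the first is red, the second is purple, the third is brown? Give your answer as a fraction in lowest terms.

Multiply the conditional probability of each draw in order, without replacement, so each draw removes one from its color and from the total.
P = (7/16) · (7/15) · (2/14) = 7/240 ≈ 0.0292.

7/240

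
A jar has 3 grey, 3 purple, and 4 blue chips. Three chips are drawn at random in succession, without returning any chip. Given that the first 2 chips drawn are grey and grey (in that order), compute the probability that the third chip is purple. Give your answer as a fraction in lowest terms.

3/8

After removing 2 grey, the jar has 3 purple out of 8 remaining.
P(third is purple | given) = 3/8 ≈ 0.3750.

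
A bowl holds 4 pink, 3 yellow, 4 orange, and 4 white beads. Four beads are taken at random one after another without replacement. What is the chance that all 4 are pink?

1/1365

Unordered draws without replacement: count favorable combinations over C(15,4).
Favorable = C(4,4) · C(3,0) · C(4,0) · C(4,0) = 1; total = C(15,4) = 1365.
P = 1/1365 = 1/1365 ≈ 0.0007.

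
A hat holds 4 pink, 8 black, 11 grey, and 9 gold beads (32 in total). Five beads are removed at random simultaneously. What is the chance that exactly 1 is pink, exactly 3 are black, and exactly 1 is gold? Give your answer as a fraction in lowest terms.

Unordered draws without replacement: count favorable combinations over C(32,5).
Favorable = C(4,1) · C(8,3) · C(11,0) · C(9,1) = 2016; total = C(32,5) = 201376.
P = 2016/201376 = 9/899 ≈ 0.0100.

9/899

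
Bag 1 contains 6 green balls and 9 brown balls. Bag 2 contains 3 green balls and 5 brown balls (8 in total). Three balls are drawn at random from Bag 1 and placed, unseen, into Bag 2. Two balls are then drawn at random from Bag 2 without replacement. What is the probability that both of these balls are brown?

701/1925

Condition on how many of the transferred balls are brown (from Bag 1: 9 brown of 15; then Bag 2 has 11 total).
  0 brown: C(9,0)C(6,3)/C(15,3) = 4/91; then P = C(5,2)/C(11,2) = 2/11
  1 brown: C(9,1)C(6,2)/C(15,3) = 27/91; then P = C(6,2)/C(11,2) = 3/11
  2 brown: C(9,2)C(6,1)/C(15,3) = 216/455; then P = C(7,2)/C(11,2) = 21/55
  3 brown: C(9,3)C(6,0)/C(15,3) = 12/65; then P = C(8,2)/C(11,2) = 28/55
P(both brown) = 701/1925 ≈ 0.3642.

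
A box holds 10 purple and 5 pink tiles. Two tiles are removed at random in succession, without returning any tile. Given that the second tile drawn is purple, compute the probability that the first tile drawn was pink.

5/14

P(first=pink and the second tile drawn is purple) = (5/15)·(10/14) = 5/21.
P(the second tile drawn is purple) = Σ over first color = 3/7 + 5/21 = 2/3.
By Bayes, P(first=pink | the second tile drawn is purple) = 5/21 / 2/3 = 5/14 ≈ 0.3571.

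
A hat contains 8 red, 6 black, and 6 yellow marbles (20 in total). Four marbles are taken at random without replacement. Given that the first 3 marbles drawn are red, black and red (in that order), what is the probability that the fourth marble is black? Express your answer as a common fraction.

5/17

After removing 2 red, 1 black, the hat has 5 black out of 17 remaining.
P(fourth is black | given) = 5/17 ≈ 0.2941.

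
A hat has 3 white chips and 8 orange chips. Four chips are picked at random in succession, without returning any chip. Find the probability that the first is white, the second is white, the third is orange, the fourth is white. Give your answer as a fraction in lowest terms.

Multiply the conditional probability of each draw in order, without replacement, so each draw removes one from its color and from the total.
P = (3/11) · (2/10) · (8/9) · (1/8) = 1/165 ≈ 0.0061.

1/165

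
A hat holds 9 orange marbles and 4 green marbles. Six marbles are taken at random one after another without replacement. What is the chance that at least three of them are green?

Sum the hypergeometric tail for j = 3,…,4 green marbles.
Favorable = C(4,3)·C(9,3) + C(4,4)·C(9,2) = 372; total = C(13,6) = 1716.
P = 372/1716 = 31/143 ≈ 0.2168.

31/143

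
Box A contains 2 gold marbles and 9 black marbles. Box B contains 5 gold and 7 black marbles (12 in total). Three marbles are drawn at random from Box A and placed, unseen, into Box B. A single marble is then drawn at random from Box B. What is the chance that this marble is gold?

61/165

Condition on how many of the transferred marbles are gold (from Box A: 2 gold of 11; then Box B has 15 total).
  0 gold: C(2,0)C(9,3)/C(11,3) = 28/55; then P = 5/15
  1 gold: C(2,1)C(9,2)/C(11,3) = 24/55; then P = 6/15
  2 gold: C(2,2)C(9,1)/C(11,3) = 3/55; then P = 7/15
P(gold from Box B) = 61/165 ≈ 0.3697.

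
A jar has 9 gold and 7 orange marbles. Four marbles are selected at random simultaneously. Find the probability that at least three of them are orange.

Sum the hypergeometric tail for j = 3,…,4 orange marbles.
Favorable = C(7,3)·C(9,1) + C(7,4)·C(9,0) = 350; total = C(16,4) = 1820.
P = 350/1820 = 5/26 ≈ 0.1923.

5/26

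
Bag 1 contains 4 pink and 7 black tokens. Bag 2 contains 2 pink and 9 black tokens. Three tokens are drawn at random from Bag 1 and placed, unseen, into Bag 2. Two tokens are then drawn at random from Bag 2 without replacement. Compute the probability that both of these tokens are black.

2988/5005

Condition on how many of the transferred tokens are black (from Bag 1: 7 black of 11; then Bag 2 has 14 total).
  0 black: C(7,0)C(4,3)/C(11,3) = 4/165; then P = C(9,2)/C(14,2) = 36/91
  1 black: C(7,1)C(4,2)/C(11,3) = 14/55; then P = C(10,2)/C(14,2) = 45/91
  2 black: C(7,2)C(4,1)/C(11,3) = 28/55; then P = C(11,2)/C(14,2) = 55/91
  3 black: C(7,3)C(4,0)/C(11,3) = 7/33; then P = C(12,2)/C(14,2) = 66/91
P(both black) = 2988/5005 ≈ 0.5970.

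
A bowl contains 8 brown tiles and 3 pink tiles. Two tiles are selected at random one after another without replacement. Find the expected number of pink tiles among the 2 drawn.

By linearity of expectation, E[X] = Σ P(draw i is pink); by symmetry each draw (even without replacement) has P(pink) = 3/11.
E[X] = 2 · 3/11 = 6/11 ≈ 0.5455.

6/11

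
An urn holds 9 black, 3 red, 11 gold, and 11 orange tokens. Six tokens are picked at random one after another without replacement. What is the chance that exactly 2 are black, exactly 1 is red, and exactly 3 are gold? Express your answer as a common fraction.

405/30566

Unordered draws without replacement: count favorable combinations over C(34,6).
Favorable = C(9,2) · C(3,1) · C(11,3) · C(11,0) = 17820; total = C(34,6) = 1344904.
P = 17820/1344904 = 405/30566 ≈ 0.0133.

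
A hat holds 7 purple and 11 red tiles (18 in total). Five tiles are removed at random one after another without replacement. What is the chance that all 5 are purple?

1/408

Unordered draws without replacement: count favorable combinations over C(18,5).
Favorable = C(7,5) · C(11,0) = 21; total = C(18,5) = 8568.
P = 21/8568 = 1/408 ≈ 0.0025.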